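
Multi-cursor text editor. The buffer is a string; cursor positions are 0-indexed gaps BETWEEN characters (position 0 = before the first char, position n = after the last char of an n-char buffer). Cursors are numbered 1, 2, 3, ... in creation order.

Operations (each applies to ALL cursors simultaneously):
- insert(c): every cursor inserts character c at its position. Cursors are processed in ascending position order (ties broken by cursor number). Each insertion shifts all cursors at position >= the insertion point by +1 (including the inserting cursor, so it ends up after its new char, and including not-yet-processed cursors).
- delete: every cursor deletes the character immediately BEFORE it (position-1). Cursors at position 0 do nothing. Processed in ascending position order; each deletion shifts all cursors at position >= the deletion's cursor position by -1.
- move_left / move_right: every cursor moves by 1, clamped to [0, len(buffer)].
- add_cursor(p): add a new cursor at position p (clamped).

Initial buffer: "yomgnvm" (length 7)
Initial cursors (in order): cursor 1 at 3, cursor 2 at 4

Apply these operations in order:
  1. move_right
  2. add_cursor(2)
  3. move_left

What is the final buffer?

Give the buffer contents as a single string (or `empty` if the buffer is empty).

Answer: yomgnvm

Derivation:
After op 1 (move_right): buffer="yomgnvm" (len 7), cursors c1@4 c2@5, authorship .......
After op 2 (add_cursor(2)): buffer="yomgnvm" (len 7), cursors c3@2 c1@4 c2@5, authorship .......
After op 3 (move_left): buffer="yomgnvm" (len 7), cursors c3@1 c1@3 c2@4, authorship .......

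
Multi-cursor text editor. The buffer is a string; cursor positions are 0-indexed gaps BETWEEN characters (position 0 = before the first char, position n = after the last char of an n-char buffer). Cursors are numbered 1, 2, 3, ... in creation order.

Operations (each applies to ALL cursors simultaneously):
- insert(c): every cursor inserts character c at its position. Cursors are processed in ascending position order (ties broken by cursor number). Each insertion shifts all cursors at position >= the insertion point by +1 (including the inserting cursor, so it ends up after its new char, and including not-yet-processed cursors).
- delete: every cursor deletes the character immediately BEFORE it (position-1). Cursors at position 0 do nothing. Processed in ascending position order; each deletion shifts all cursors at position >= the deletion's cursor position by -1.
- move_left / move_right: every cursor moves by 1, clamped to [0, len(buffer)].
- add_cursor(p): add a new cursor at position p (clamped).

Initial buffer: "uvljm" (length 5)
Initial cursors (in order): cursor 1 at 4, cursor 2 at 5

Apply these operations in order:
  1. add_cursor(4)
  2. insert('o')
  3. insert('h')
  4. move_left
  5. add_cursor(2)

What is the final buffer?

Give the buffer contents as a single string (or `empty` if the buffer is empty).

Answer: uvljoohhmoh

Derivation:
After op 1 (add_cursor(4)): buffer="uvljm" (len 5), cursors c1@4 c3@4 c2@5, authorship .....
After op 2 (insert('o')): buffer="uvljoomo" (len 8), cursors c1@6 c3@6 c2@8, authorship ....13.2
After op 3 (insert('h')): buffer="uvljoohhmoh" (len 11), cursors c1@8 c3@8 c2@11, authorship ....1313.22
After op 4 (move_left): buffer="uvljoohhmoh" (len 11), cursors c1@7 c3@7 c2@10, authorship ....1313.22
After op 5 (add_cursor(2)): buffer="uvljoohhmoh" (len 11), cursors c4@2 c1@7 c3@7 c2@10, authorship ....1313.22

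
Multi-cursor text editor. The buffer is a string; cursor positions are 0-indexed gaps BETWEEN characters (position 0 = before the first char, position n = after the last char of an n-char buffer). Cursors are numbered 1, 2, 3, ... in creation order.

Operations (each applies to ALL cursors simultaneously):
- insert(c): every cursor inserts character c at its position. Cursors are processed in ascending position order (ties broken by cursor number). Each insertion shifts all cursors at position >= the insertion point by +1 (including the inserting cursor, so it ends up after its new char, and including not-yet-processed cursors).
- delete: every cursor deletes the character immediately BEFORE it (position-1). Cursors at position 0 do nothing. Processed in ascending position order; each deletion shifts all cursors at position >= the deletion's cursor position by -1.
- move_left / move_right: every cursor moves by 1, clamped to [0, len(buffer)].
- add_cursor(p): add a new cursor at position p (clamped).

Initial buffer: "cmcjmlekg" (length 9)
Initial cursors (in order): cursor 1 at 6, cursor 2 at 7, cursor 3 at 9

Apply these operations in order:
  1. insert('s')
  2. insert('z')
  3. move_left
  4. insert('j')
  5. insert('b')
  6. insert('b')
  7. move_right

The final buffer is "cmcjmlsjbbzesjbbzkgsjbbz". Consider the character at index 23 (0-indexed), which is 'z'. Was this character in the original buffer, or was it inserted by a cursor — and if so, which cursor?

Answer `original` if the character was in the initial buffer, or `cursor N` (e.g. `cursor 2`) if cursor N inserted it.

After op 1 (insert('s')): buffer="cmcjmlseskgs" (len 12), cursors c1@7 c2@9 c3@12, authorship ......1.2..3
After op 2 (insert('z')): buffer="cmcjmlszeszkgsz" (len 15), cursors c1@8 c2@11 c3@15, authorship ......11.22..33
After op 3 (move_left): buffer="cmcjmlszeszkgsz" (len 15), cursors c1@7 c2@10 c3@14, authorship ......11.22..33
After op 4 (insert('j')): buffer="cmcjmlsjzesjzkgsjz" (len 18), cursors c1@8 c2@12 c3@17, authorship ......111.222..333
After op 5 (insert('b')): buffer="cmcjmlsjbzesjbzkgsjbz" (len 21), cursors c1@9 c2@14 c3@20, authorship ......1111.2222..3333
After op 6 (insert('b')): buffer="cmcjmlsjbbzesjbbzkgsjbbz" (len 24), cursors c1@10 c2@16 c3@23, authorship ......11111.22222..33333
After op 7 (move_right): buffer="cmcjmlsjbbzesjbbzkgsjbbz" (len 24), cursors c1@11 c2@17 c3@24, authorship ......11111.22222..33333
Authorship (.=original, N=cursor N): . . . . . . 1 1 1 1 1 . 2 2 2 2 2 . . 3 3 3 3 3
Index 23: author = 3

Answer: cursor 3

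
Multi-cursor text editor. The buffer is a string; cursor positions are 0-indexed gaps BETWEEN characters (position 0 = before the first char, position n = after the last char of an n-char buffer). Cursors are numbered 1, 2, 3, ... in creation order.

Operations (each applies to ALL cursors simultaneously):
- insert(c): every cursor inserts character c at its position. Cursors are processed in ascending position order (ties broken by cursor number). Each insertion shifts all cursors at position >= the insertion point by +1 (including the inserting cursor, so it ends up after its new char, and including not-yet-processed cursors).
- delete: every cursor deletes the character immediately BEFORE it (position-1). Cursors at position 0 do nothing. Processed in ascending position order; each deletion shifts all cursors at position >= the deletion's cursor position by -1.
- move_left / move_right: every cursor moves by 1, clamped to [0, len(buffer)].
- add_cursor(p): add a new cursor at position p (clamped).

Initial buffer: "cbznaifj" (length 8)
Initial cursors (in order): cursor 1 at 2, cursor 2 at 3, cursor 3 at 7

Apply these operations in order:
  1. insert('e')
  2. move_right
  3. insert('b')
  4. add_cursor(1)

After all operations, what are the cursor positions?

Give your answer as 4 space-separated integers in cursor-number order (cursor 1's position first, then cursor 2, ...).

Answer: 5 8 14 1

Derivation:
After op 1 (insert('e')): buffer="cbezenaifej" (len 11), cursors c1@3 c2@5 c3@10, authorship ..1.2....3.
After op 2 (move_right): buffer="cbezenaifej" (len 11), cursors c1@4 c2@6 c3@11, authorship ..1.2....3.
After op 3 (insert('b')): buffer="cbezbenbaifejb" (len 14), cursors c1@5 c2@8 c3@14, authorship ..1.12.2...3.3
After op 4 (add_cursor(1)): buffer="cbezbenbaifejb" (len 14), cursors c4@1 c1@5 c2@8 c3@14, authorship ..1.12.2...3.3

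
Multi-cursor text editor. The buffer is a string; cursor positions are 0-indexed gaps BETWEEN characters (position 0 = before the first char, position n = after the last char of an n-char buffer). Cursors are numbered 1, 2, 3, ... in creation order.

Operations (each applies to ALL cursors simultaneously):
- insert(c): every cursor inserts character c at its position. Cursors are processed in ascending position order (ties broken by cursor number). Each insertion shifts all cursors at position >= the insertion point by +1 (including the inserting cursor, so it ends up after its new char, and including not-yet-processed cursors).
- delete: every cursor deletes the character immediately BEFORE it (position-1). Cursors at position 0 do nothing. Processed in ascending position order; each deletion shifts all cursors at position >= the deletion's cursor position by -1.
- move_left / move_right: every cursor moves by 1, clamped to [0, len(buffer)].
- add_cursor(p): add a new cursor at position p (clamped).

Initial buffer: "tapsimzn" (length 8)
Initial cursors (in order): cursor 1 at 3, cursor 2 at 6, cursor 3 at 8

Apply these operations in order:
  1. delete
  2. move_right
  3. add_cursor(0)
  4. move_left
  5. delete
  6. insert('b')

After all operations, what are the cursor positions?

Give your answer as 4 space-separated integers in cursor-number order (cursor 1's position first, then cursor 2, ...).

After op 1 (delete): buffer="tasiz" (len 5), cursors c1@2 c2@4 c3@5, authorship .....
After op 2 (move_right): buffer="tasiz" (len 5), cursors c1@3 c2@5 c3@5, authorship .....
After op 3 (add_cursor(0)): buffer="tasiz" (len 5), cursors c4@0 c1@3 c2@5 c3@5, authorship .....
After op 4 (move_left): buffer="tasiz" (len 5), cursors c4@0 c1@2 c2@4 c3@4, authorship .....
After op 5 (delete): buffer="tz" (len 2), cursors c4@0 c1@1 c2@1 c3@1, authorship ..
After op 6 (insert('b')): buffer="btbbbz" (len 6), cursors c4@1 c1@5 c2@5 c3@5, authorship 4.123.

Answer: 5 5 5 1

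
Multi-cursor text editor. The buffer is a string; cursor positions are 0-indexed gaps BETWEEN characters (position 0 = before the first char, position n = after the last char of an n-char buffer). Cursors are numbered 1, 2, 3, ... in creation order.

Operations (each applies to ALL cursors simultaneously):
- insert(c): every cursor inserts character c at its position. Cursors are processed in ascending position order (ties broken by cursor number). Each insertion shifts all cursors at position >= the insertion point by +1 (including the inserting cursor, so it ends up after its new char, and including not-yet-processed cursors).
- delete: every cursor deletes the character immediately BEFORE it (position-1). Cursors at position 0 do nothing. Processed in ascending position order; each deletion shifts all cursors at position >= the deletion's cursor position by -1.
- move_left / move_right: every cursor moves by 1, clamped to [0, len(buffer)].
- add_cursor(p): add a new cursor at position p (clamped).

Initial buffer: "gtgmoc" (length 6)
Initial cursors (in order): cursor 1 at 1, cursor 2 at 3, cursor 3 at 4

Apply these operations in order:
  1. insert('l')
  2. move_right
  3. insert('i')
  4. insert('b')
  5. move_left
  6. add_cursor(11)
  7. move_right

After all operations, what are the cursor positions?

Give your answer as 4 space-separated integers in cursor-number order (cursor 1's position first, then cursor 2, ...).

Answer: 5 10 14 12

Derivation:
After op 1 (insert('l')): buffer="gltglmloc" (len 9), cursors c1@2 c2@5 c3@7, authorship .1..2.3..
After op 2 (move_right): buffer="gltglmloc" (len 9), cursors c1@3 c2@6 c3@8, authorship .1..2.3..
After op 3 (insert('i')): buffer="gltiglmiloic" (len 12), cursors c1@4 c2@8 c3@11, authorship .1.1.2.23.3.
After op 4 (insert('b')): buffer="gltibglmibloibc" (len 15), cursors c1@5 c2@10 c3@14, authorship .1.11.2.223.33.
After op 5 (move_left): buffer="gltibglmibloibc" (len 15), cursors c1@4 c2@9 c3@13, authorship .1.11.2.223.33.
After op 6 (add_cursor(11)): buffer="gltibglmibloibc" (len 15), cursors c1@4 c2@9 c4@11 c3@13, authorship .1.11.2.223.33.
After op 7 (move_right): buffer="gltibglmibloibc" (len 15), cursors c1@5 c2@10 c4@12 c3@14, authorship .1.11.2.223.33.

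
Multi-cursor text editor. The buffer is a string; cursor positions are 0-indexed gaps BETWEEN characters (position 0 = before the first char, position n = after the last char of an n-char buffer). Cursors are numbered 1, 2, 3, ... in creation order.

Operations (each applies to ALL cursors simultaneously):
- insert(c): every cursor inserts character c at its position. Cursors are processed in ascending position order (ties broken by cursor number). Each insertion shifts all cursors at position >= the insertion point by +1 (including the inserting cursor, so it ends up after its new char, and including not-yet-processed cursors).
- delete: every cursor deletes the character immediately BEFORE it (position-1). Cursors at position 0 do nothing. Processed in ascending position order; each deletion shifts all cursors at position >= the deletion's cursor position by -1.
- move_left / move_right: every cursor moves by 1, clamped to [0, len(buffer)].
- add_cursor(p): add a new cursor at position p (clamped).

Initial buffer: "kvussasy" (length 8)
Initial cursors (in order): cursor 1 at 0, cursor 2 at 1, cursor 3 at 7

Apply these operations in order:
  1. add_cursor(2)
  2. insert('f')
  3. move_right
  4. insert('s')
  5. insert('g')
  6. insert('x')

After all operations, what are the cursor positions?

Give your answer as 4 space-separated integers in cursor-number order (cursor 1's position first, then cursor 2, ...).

After op 1 (add_cursor(2)): buffer="kvussasy" (len 8), cursors c1@0 c2@1 c4@2 c3@7, authorship ........
After op 2 (insert('f')): buffer="fkfvfussasfy" (len 12), cursors c1@1 c2@3 c4@5 c3@11, authorship 1.2.4.....3.
After op 3 (move_right): buffer="fkfvfussasfy" (len 12), cursors c1@2 c2@4 c4@6 c3@12, authorship 1.2.4.....3.
After op 4 (insert('s')): buffer="fksfvsfusssasfys" (len 16), cursors c1@3 c2@6 c4@9 c3@16, authorship 1.12.24.4....3.3
After op 5 (insert('g')): buffer="fksgfvsgfusgssasfysg" (len 20), cursors c1@4 c2@8 c4@12 c3@20, authorship 1.112.224.44....3.33
After op 6 (insert('x')): buffer="fksgxfvsgxfusgxssasfysgx" (len 24), cursors c1@5 c2@10 c4@15 c3@24, authorship 1.1112.2224.444....3.333

Answer: 5 10 24 15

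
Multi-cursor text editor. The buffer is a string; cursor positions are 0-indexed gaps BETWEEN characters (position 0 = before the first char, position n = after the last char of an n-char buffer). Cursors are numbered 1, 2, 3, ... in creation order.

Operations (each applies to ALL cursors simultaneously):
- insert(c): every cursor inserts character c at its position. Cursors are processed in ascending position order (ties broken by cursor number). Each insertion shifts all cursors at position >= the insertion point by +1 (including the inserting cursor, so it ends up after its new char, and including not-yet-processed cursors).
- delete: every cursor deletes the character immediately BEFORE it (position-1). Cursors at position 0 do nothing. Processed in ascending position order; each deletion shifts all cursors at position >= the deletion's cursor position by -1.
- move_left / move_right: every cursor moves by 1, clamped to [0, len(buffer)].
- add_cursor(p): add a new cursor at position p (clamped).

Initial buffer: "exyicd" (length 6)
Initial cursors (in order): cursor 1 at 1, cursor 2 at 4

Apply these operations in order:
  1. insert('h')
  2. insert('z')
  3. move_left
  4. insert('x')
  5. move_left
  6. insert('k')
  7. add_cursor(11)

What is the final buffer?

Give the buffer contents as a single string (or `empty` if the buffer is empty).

After op 1 (insert('h')): buffer="ehxyihcd" (len 8), cursors c1@2 c2@6, authorship .1...2..
After op 2 (insert('z')): buffer="ehzxyihzcd" (len 10), cursors c1@3 c2@8, authorship .11...22..
After op 3 (move_left): buffer="ehzxyihzcd" (len 10), cursors c1@2 c2@7, authorship .11...22..
After op 4 (insert('x')): buffer="ehxzxyihxzcd" (len 12), cursors c1@3 c2@9, authorship .111...222..
After op 5 (move_left): buffer="ehxzxyihxzcd" (len 12), cursors c1@2 c2@8, authorship .111...222..
After op 6 (insert('k')): buffer="ehkxzxyihkxzcd" (len 14), cursors c1@3 c2@10, authorship .1111...2222..
After op 7 (add_cursor(11)): buffer="ehkxzxyihkxzcd" (len 14), cursors c1@3 c2@10 c3@11, authorship .1111...2222..

Answer: ehkxzxyihkxzcd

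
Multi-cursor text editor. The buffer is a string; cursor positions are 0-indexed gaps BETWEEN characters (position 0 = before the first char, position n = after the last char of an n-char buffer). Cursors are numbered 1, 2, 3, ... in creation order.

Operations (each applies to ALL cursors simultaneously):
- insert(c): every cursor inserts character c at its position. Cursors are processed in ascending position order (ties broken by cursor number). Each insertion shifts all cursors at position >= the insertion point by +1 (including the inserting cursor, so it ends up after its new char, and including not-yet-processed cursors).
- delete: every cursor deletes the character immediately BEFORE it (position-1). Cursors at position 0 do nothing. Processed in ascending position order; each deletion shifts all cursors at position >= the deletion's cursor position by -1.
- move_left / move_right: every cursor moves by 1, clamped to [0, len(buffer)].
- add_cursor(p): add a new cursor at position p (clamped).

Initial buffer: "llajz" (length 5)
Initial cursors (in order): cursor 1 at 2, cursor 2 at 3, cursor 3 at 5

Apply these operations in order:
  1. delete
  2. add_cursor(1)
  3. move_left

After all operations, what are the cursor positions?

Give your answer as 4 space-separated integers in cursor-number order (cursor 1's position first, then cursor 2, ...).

After op 1 (delete): buffer="lj" (len 2), cursors c1@1 c2@1 c3@2, authorship ..
After op 2 (add_cursor(1)): buffer="lj" (len 2), cursors c1@1 c2@1 c4@1 c3@2, authorship ..
After op 3 (move_left): buffer="lj" (len 2), cursors c1@0 c2@0 c4@0 c3@1, authorship ..

Answer: 0 0 1 0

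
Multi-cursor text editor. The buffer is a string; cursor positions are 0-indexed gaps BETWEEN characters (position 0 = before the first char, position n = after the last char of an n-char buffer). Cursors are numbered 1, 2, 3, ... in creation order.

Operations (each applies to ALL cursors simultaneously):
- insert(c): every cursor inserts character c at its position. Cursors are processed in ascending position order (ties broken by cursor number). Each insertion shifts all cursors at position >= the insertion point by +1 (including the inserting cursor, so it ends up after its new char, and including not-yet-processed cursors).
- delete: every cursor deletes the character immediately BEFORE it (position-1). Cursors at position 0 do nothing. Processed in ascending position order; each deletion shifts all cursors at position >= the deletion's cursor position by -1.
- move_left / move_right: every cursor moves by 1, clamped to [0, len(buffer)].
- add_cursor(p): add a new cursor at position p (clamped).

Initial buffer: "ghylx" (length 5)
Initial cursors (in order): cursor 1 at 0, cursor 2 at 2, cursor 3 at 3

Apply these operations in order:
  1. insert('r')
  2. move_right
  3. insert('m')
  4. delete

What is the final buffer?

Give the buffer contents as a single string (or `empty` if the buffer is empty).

After op 1 (insert('r')): buffer="rghryrlx" (len 8), cursors c1@1 c2@4 c3@6, authorship 1..2.3..
After op 2 (move_right): buffer="rghryrlx" (len 8), cursors c1@2 c2@5 c3@7, authorship 1..2.3..
After op 3 (insert('m')): buffer="rgmhrymrlmx" (len 11), cursors c1@3 c2@7 c3@10, authorship 1.1.2.23.3.
After op 4 (delete): buffer="rghryrlx" (len 8), cursors c1@2 c2@5 c3@7, authorship 1..2.3..

Answer: rghryrlx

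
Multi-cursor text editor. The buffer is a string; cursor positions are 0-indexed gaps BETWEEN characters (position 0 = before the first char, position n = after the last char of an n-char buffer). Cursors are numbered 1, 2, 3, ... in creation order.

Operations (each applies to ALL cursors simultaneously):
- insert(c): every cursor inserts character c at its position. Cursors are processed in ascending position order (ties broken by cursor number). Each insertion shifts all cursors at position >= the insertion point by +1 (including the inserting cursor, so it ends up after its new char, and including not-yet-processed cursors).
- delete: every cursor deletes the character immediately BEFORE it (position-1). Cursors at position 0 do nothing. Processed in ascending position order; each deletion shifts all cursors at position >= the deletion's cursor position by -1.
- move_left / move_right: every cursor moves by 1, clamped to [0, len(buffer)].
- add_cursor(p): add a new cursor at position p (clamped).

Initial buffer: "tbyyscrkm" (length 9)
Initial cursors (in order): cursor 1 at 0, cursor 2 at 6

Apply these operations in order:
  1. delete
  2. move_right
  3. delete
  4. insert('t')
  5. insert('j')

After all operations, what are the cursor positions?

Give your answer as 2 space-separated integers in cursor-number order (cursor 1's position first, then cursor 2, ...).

Answer: 2 8

Derivation:
After op 1 (delete): buffer="tbyysrkm" (len 8), cursors c1@0 c2@5, authorship ........
After op 2 (move_right): buffer="tbyysrkm" (len 8), cursors c1@1 c2@6, authorship ........
After op 3 (delete): buffer="byyskm" (len 6), cursors c1@0 c2@4, authorship ......
After op 4 (insert('t')): buffer="tbyystkm" (len 8), cursors c1@1 c2@6, authorship 1....2..
After op 5 (insert('j')): buffer="tjbyystjkm" (len 10), cursors c1@2 c2@8, authorship 11....22..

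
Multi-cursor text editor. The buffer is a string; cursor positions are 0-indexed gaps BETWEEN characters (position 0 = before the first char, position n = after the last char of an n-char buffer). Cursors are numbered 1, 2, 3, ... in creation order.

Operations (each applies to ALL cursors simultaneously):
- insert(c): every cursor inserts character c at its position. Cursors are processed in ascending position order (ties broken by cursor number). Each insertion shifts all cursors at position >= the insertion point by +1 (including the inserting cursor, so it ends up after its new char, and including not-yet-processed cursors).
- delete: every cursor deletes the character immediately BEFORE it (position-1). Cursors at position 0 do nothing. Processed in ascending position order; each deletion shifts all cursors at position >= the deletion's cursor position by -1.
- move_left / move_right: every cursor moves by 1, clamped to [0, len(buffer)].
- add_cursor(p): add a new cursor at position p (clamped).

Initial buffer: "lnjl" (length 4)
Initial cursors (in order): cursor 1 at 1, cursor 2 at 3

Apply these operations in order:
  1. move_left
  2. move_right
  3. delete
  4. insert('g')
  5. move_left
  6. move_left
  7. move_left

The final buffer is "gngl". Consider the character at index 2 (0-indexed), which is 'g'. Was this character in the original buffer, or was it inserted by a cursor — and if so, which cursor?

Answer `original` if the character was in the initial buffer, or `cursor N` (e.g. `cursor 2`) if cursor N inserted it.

After op 1 (move_left): buffer="lnjl" (len 4), cursors c1@0 c2@2, authorship ....
After op 2 (move_right): buffer="lnjl" (len 4), cursors c1@1 c2@3, authorship ....
After op 3 (delete): buffer="nl" (len 2), cursors c1@0 c2@1, authorship ..
After op 4 (insert('g')): buffer="gngl" (len 4), cursors c1@1 c2@3, authorship 1.2.
After op 5 (move_left): buffer="gngl" (len 4), cursors c1@0 c2@2, authorship 1.2.
After op 6 (move_left): buffer="gngl" (len 4), cursors c1@0 c2@1, authorship 1.2.
After op 7 (move_left): buffer="gngl" (len 4), cursors c1@0 c2@0, authorship 1.2.
Authorship (.=original, N=cursor N): 1 . 2 .
Index 2: author = 2

Answer: cursor 2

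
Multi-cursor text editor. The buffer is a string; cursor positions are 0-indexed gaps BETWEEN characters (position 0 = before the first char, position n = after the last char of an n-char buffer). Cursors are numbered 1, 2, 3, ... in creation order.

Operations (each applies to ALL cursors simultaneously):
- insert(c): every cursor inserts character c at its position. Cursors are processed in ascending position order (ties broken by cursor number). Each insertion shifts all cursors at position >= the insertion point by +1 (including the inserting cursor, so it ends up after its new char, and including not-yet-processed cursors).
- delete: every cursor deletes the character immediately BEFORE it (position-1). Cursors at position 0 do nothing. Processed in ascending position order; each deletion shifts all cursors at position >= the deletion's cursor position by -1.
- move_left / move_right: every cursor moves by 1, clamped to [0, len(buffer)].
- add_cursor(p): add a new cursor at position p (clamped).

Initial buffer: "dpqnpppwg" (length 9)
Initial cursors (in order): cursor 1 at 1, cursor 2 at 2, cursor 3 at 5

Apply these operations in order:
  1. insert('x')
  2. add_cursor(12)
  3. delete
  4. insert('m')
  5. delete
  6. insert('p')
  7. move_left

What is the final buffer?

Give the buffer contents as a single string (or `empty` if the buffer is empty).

Answer: dpppqnppppwp

Derivation:
After op 1 (insert('x')): buffer="dxpxqnpxppwg" (len 12), cursors c1@2 c2@4 c3@8, authorship .1.2...3....
After op 2 (add_cursor(12)): buffer="dxpxqnpxppwg" (len 12), cursors c1@2 c2@4 c3@8 c4@12, authorship .1.2...3....
After op 3 (delete): buffer="dpqnpppw" (len 8), cursors c1@1 c2@2 c3@5 c4@8, authorship ........
After op 4 (insert('m')): buffer="dmpmqnpmppwm" (len 12), cursors c1@2 c2@4 c3@8 c4@12, authorship .1.2...3...4
After op 5 (delete): buffer="dpqnpppw" (len 8), cursors c1@1 c2@2 c3@5 c4@8, authorship ........
After op 6 (insert('p')): buffer="dpppqnppppwp" (len 12), cursors c1@2 c2@4 c3@8 c4@12, authorship .1.2...3...4
After op 7 (move_left): buffer="dpppqnppppwp" (len 12), cursors c1@1 c2@3 c3@7 c4@11, authorship .1.2...3...4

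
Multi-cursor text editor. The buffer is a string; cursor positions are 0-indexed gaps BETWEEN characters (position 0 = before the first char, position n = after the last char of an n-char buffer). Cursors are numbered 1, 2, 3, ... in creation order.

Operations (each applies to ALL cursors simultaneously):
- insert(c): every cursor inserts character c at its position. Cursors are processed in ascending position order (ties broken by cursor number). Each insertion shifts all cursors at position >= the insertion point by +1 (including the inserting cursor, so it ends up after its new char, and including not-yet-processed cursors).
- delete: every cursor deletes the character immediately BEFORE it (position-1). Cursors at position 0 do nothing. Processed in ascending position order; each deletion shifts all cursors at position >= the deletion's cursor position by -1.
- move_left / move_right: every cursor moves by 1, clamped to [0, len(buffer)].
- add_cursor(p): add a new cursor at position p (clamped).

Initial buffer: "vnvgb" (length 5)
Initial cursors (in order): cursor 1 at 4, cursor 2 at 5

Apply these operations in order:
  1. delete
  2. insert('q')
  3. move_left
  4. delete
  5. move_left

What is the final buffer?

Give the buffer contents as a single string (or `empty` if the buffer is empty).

After op 1 (delete): buffer="vnv" (len 3), cursors c1@3 c2@3, authorship ...
After op 2 (insert('q')): buffer="vnvqq" (len 5), cursors c1@5 c2@5, authorship ...12
After op 3 (move_left): buffer="vnvqq" (len 5), cursors c1@4 c2@4, authorship ...12
After op 4 (delete): buffer="vnq" (len 3), cursors c1@2 c2@2, authorship ..2
After op 5 (move_left): buffer="vnq" (len 3), cursors c1@1 c2@1, authorship ..2

Answer: vnq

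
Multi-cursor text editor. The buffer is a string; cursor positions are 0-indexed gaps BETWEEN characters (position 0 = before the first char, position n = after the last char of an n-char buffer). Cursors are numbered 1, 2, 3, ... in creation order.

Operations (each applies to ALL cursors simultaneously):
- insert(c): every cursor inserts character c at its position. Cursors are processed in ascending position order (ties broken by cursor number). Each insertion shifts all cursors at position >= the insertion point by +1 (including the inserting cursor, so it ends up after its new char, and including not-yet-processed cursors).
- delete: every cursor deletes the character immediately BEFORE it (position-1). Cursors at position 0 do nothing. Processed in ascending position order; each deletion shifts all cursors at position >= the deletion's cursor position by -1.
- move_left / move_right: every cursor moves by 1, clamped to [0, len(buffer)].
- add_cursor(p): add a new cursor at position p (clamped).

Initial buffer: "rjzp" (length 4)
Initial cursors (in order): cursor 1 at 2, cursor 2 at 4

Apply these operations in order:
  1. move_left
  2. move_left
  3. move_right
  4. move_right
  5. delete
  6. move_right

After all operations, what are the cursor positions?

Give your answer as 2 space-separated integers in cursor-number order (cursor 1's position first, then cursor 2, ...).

Answer: 2 2

Derivation:
After op 1 (move_left): buffer="rjzp" (len 4), cursors c1@1 c2@3, authorship ....
After op 2 (move_left): buffer="rjzp" (len 4), cursors c1@0 c2@2, authorship ....
After op 3 (move_right): buffer="rjzp" (len 4), cursors c1@1 c2@3, authorship ....
After op 4 (move_right): buffer="rjzp" (len 4), cursors c1@2 c2@4, authorship ....
After op 5 (delete): buffer="rz" (len 2), cursors c1@1 c2@2, authorship ..
After op 6 (move_right): buffer="rz" (len 2), cursors c1@2 c2@2, authorship ..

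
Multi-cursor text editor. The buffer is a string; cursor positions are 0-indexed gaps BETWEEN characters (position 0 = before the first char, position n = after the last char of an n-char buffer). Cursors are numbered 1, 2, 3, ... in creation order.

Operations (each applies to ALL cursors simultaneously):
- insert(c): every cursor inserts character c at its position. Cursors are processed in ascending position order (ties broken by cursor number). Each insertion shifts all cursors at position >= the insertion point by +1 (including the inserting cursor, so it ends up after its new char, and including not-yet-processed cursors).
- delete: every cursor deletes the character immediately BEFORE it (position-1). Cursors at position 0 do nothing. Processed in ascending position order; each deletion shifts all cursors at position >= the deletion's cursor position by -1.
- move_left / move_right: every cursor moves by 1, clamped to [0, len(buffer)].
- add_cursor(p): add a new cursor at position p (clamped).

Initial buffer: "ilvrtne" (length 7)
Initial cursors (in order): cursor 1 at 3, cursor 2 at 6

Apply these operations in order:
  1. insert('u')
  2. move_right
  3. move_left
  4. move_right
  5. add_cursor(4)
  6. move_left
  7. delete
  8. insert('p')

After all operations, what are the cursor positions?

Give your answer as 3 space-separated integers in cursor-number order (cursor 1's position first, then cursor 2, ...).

After op 1 (insert('u')): buffer="ilvurtnue" (len 9), cursors c1@4 c2@8, authorship ...1...2.
After op 2 (move_right): buffer="ilvurtnue" (len 9), cursors c1@5 c2@9, authorship ...1...2.
After op 3 (move_left): buffer="ilvurtnue" (len 9), cursors c1@4 c2@8, authorship ...1...2.
After op 4 (move_right): buffer="ilvurtnue" (len 9), cursors c1@5 c2@9, authorship ...1...2.
After op 5 (add_cursor(4)): buffer="ilvurtnue" (len 9), cursors c3@4 c1@5 c2@9, authorship ...1...2.
After op 6 (move_left): buffer="ilvurtnue" (len 9), cursors c3@3 c1@4 c2@8, authorship ...1...2.
After op 7 (delete): buffer="ilrtne" (len 6), cursors c1@2 c3@2 c2@5, authorship ......
After op 8 (insert('p')): buffer="ilpprtnpe" (len 9), cursors c1@4 c3@4 c2@8, authorship ..13...2.

Answer: 4 8 4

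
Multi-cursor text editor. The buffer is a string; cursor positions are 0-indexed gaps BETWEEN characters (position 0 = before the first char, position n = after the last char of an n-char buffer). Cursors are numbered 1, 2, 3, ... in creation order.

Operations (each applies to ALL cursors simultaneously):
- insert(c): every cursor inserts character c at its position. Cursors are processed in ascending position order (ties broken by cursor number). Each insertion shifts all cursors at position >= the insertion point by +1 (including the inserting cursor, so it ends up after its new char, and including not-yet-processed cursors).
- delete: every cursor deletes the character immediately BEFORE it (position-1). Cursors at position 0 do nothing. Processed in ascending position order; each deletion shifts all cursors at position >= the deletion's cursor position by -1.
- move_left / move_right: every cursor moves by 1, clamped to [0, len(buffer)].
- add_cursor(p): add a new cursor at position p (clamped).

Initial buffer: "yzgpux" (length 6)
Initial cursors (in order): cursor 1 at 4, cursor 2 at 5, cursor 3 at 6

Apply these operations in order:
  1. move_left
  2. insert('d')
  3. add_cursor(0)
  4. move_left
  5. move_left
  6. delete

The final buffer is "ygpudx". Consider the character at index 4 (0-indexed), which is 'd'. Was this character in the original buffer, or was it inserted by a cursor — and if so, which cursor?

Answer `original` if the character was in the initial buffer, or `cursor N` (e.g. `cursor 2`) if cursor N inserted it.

After op 1 (move_left): buffer="yzgpux" (len 6), cursors c1@3 c2@4 c3@5, authorship ......
After op 2 (insert('d')): buffer="yzgdpdudx" (len 9), cursors c1@4 c2@6 c3@8, authorship ...1.2.3.
After op 3 (add_cursor(0)): buffer="yzgdpdudx" (len 9), cursors c4@0 c1@4 c2@6 c3@8, authorship ...1.2.3.
After op 4 (move_left): buffer="yzgdpdudx" (len 9), cursors c4@0 c1@3 c2@5 c3@7, authorship ...1.2.3.
After op 5 (move_left): buffer="yzgdpdudx" (len 9), cursors c4@0 c1@2 c2@4 c3@6, authorship ...1.2.3.
After op 6 (delete): buffer="ygpudx" (len 6), cursors c4@0 c1@1 c2@2 c3@3, authorship ....3.
Authorship (.=original, N=cursor N): . . . . 3 .
Index 4: author = 3

Answer: cursor 3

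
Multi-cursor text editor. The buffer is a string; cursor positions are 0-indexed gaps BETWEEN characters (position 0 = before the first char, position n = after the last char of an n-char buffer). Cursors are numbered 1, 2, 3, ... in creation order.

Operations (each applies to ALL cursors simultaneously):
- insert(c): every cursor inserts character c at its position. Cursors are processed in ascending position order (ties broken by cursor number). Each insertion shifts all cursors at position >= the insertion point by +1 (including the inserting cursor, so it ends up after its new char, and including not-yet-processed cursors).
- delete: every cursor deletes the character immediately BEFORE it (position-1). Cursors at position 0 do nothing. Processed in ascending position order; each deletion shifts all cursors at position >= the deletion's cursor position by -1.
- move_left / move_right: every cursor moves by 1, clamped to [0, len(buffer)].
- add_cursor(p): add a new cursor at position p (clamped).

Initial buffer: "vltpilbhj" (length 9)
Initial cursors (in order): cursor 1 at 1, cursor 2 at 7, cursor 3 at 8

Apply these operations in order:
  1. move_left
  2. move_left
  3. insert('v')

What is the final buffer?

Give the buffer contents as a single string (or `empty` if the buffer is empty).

Answer: vvltpivlvbhj

Derivation:
After op 1 (move_left): buffer="vltpilbhj" (len 9), cursors c1@0 c2@6 c3@7, authorship .........
After op 2 (move_left): buffer="vltpilbhj" (len 9), cursors c1@0 c2@5 c3@6, authorship .........
After op 3 (insert('v')): buffer="vvltpivlvbhj" (len 12), cursors c1@1 c2@7 c3@9, authorship 1.....2.3...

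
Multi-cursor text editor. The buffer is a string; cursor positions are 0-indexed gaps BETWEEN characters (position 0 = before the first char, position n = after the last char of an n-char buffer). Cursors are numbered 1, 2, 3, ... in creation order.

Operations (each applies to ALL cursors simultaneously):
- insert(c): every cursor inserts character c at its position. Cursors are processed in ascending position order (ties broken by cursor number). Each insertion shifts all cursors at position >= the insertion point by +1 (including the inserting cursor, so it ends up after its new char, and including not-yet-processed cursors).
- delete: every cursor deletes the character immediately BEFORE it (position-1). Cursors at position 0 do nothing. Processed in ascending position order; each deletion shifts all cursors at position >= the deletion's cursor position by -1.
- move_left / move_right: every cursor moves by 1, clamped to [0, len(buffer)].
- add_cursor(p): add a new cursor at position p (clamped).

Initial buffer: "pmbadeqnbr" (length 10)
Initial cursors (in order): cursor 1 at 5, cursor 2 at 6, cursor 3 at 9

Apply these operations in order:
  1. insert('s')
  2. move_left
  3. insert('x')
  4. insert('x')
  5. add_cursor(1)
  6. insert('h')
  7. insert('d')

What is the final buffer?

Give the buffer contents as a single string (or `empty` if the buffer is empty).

After op 1 (insert('s')): buffer="pmbadsesqnbsr" (len 13), cursors c1@6 c2@8 c3@12, authorship .....1.2...3.
After op 2 (move_left): buffer="pmbadsesqnbsr" (len 13), cursors c1@5 c2@7 c3@11, authorship .....1.2...3.
After op 3 (insert('x')): buffer="pmbadxsexsqnbxsr" (len 16), cursors c1@6 c2@9 c3@14, authorship .....11.22...33.
After op 4 (insert('x')): buffer="pmbadxxsexxsqnbxxsr" (len 19), cursors c1@7 c2@11 c3@17, authorship .....111.222...333.
After op 5 (add_cursor(1)): buffer="pmbadxxsexxsqnbxxsr" (len 19), cursors c4@1 c1@7 c2@11 c3@17, authorship .....111.222...333.
After op 6 (insert('h')): buffer="phmbadxxhsexxhsqnbxxhsr" (len 23), cursors c4@2 c1@9 c2@14 c3@21, authorship .4....1111.2222...3333.
After op 7 (insert('d')): buffer="phdmbadxxhdsexxhdsqnbxxhdsr" (len 27), cursors c4@3 c1@11 c2@17 c3@25, authorship .44....11111.22222...33333.

Answer: phdmbadxxhdsexxhdsqnbxxhdsr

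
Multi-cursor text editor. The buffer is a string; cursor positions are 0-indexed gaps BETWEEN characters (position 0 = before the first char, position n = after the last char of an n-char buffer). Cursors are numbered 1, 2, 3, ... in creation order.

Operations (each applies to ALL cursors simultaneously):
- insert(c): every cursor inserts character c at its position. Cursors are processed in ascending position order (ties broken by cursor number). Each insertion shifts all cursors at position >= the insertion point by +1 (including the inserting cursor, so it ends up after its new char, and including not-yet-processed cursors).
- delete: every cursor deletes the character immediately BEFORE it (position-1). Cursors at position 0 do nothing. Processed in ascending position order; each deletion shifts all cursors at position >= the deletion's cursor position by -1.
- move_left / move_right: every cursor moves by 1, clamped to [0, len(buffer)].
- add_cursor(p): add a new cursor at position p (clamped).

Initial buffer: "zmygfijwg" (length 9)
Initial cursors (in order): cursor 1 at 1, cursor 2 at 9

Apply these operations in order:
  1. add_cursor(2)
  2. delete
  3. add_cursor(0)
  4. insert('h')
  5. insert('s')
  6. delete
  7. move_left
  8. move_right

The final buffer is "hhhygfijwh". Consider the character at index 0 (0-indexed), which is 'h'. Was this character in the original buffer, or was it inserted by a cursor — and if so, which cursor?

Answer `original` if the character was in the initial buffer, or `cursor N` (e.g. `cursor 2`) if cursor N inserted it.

Answer: cursor 1

Derivation:
After op 1 (add_cursor(2)): buffer="zmygfijwg" (len 9), cursors c1@1 c3@2 c2@9, authorship .........
After op 2 (delete): buffer="ygfijw" (len 6), cursors c1@0 c3@0 c2@6, authorship ......
After op 3 (add_cursor(0)): buffer="ygfijw" (len 6), cursors c1@0 c3@0 c4@0 c2@6, authorship ......
After op 4 (insert('h')): buffer="hhhygfijwh" (len 10), cursors c1@3 c3@3 c4@3 c2@10, authorship 134......2
After op 5 (insert('s')): buffer="hhhsssygfijwhs" (len 14), cursors c1@6 c3@6 c4@6 c2@14, authorship 134134......22
After op 6 (delete): buffer="hhhygfijwh" (len 10), cursors c1@3 c3@3 c4@3 c2@10, authorship 134......2
After op 7 (move_left): buffer="hhhygfijwh" (len 10), cursors c1@2 c3@2 c4@2 c2@9, authorship 134......2
After op 8 (move_right): buffer="hhhygfijwh" (len 10), cursors c1@3 c3@3 c4@3 c2@10, authorship 134......2
Authorship (.=original, N=cursor N): 1 3 4 . . . . . . 2
Index 0: author = 1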